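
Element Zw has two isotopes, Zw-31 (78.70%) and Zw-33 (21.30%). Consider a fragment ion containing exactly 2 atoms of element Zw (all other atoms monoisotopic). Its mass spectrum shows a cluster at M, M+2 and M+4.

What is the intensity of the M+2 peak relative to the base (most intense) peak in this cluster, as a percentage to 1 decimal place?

54.1%

(0.7870 + 0.2130)^2 gives M 0.6194, M+2 0.3353, M+4 0.0454; the largest is M.
P(M) = C(2,0) × 0.7870^2 × 0.2130^0 = 1 × 0.619369 × 1.0000 = 0.619369 (base)
P(M+2) = C(2,1) × 0.7870^1 × 0.2130^1 = 2 × 0.7870 × 0.2130 = 0.335262
Relative intensity = 0.335262 / 0.619369 × 100 = 54.1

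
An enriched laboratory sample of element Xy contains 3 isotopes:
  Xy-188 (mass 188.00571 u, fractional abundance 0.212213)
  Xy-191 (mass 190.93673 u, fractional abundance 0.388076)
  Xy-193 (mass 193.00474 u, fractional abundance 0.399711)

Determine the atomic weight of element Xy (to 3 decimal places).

191.141 u

Average mass = Σ (abundance × isotope mass) = 0.212213 × 188.00571 + 0.388076 × 190.93673 + 0.399711 × 193.00474
= 39.897256 + 74.097962 + 77.146118 = 191.141336 u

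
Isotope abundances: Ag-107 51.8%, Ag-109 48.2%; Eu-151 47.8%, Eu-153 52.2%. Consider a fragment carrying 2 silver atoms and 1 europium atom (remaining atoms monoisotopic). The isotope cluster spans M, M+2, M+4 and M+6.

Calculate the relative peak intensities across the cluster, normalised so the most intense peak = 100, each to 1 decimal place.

33.9 : 100.0 : 98.1 : 32.0

Silver pattern (n=2): 0.268324 : 0.499352 : 0.232324
Europium pattern (n=1): 0.4780 : 0.5220
Convolve the two distributions (both contribute in 2-u steps):
  M: 0.268324×0.4780 = 0.128259
  M+2: 0.268324×0.5220 + 0.499352×0.4780 = 0.378755
  M+4: 0.499352×0.5220 + 0.232324×0.4780 = 0.371713
  M+6: 0.232324×0.5220 = 0.121273
Scale to base peak (0.378755) = 100: 33.9 : 100.0 : 98.1 : 32.0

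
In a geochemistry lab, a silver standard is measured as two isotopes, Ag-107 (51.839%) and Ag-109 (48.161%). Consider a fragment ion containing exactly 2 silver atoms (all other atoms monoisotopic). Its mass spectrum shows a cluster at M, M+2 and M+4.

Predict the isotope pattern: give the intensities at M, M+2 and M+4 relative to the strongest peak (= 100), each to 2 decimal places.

53.82 : 100.00 : 46.45

Each Ag atom is independently Ag-107 (p = 0.51839) or Ag-109 (q = 0.48161); the cluster is the binomial expansion (p + q)^2.
P(M) = 0.51839^2 = 0.268728
P(M+2) = 2 × 0.51839^1 × 0.48161^1 = 0.499324
P(M+4) = 0.48161^2 = 0.231948
The M+2 peak is largest (0.499324); scaling to 100 gives 53.82 : 100.00 : 46.45.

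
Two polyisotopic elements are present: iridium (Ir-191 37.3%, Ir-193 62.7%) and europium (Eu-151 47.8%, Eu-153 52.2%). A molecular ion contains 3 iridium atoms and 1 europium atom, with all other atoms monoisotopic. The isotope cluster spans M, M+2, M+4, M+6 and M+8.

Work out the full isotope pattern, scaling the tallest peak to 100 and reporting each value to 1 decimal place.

7.1 : 43.8 : 99.8 : 100.0 : 37.0

Iridium pattern (n=3): 0.05189512 : 0.26170165 : 0.43991135 : 0.24649188
Europium pattern (n=1): 0.4780 : 0.5220
Convolve the two distributions (both contribute in 2-u steps):
  M: 0.05189512×0.4780 = 0.024806
  M+2: 0.05189512×0.5220 + 0.26170165×0.4780 = 0.152183
  M+4: 0.26170165×0.5220 + 0.43991135×0.4780 = 0.346886
  M+6: 0.43991135×0.5220 + 0.24649188×0.4780 = 0.347457
  M+8: 0.24649188×0.5220 = 0.128669
Scale to base peak (0.347457) = 100: 7.1 : 43.8 : 99.8 : 100.0 : 37.0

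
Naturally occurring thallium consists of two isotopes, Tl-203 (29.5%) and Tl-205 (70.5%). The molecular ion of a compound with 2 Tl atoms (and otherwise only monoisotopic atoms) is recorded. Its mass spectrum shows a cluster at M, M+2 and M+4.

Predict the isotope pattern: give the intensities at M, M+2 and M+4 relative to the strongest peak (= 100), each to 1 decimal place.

17.5 : 83.7 : 100.0

Expanding (0.295 + 0.705)^2:
P(M) = 0.295^2 = 0.087025
P(M+2) = 2 × 0.295^1 × 0.705^1 = 0.415950
P(M+4) = 0.705^2 = 0.497025
The M+4 peak is largest (0.497025); scaling to 100 gives 17.5 : 83.7 : 100.0.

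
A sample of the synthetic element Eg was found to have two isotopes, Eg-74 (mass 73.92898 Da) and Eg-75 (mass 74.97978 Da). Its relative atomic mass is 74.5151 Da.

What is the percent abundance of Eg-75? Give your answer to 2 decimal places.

Let x be the fractional abundance of Eg-74; then Eg-75 has abundance 1 − x.
73.92898·x + 74.97978·(1 − x) = 74.5151
(73.92898 − 74.97978)·x = 74.5151 − 74.97978
x = -0.46468 / -1.05080 = 0.44222 → 44.22% Eg-74, 55.78% Eg-75.

55.78%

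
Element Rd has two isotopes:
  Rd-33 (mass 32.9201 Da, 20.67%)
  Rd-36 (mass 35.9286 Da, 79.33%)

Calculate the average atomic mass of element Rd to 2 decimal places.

The abundance-weighted mean is 0.2067 × 32.9201 + 0.7933 × 35.9286
= 6.80458 + 28.50216 = 35.30674 Da

35.31 Da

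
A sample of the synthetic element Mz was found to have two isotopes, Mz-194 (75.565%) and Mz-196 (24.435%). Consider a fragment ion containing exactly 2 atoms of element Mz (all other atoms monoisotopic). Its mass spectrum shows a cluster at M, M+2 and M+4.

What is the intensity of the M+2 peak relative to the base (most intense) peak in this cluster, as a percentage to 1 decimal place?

64.7%

Binomial terms of (0.75565 + 0.24435)^2: M 0.5710, M+2 0.3693, M+4 0.0597 → M is the base peak.
P(M) = C(2,0) × 0.75565^2 × 0.24435^0 = 1 × 0.57100692 × 1.0000 = 0.571007 (base)
P(M+2) = C(2,1) × 0.75565^1 × 0.24435^1 = 2 × 0.75565 × 0.24435 = 0.369286
Relative intensity = 0.369286 / 0.571007 × 100 = 64.7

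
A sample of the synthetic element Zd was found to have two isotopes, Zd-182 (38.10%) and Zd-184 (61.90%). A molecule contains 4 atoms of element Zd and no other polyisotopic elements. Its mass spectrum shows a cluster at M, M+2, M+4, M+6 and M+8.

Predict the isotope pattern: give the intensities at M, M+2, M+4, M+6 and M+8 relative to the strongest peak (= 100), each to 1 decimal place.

The 4 Zd atoms are independent, so intensities follow the terms of (0.3810 + 0.6190)^4.
P(M) = 0.3810^4 = 0.021072
P(M+2) = 4 × 0.3810^3 × 0.6190^1 = 0.136939
P(M+4) = 6 × 0.3810^2 × 0.6190^2 = 0.333720
P(M+6) = 4 × 0.3810^1 × 0.6190^3 = 0.361457
P(M+8) = 0.6190^4 = 0.146812
The M+6 peak is largest (0.361457); scaling to 100 gives 5.8 : 37.9 : 92.3 : 100.0 : 40.6.

5.8 : 37.9 : 92.3 : 100.0 : 40.6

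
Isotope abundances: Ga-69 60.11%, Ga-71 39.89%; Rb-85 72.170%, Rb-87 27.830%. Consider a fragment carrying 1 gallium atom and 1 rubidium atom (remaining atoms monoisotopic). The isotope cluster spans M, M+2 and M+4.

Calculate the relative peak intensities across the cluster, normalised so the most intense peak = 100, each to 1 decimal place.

95.3 : 100.0 : 24.4

Gallium pattern (n=1): 0.6011 : 0.3989
Rubidium pattern (n=1): 0.7217 : 0.2783
Convolve the two distributions (both contribute in 2-u steps):
  M: 0.6011×0.7217 = 0.433814
  M+2: 0.6011×0.2783 + 0.3989×0.7217 = 0.455172
  M+4: 0.3989×0.2783 = 0.111014
Scale to base peak (0.455172) = 100: 95.3 : 100.0 : 24.4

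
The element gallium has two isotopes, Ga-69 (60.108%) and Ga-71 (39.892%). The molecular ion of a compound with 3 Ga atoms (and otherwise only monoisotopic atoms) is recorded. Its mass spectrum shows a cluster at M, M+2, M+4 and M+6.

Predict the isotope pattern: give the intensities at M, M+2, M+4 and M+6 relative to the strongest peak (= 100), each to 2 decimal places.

50.23 : 100.00 : 66.37 : 14.68

Expanding (0.60108 + 0.39892)^3:
P(M) = 0.60108^3 = 0.217169
P(M+2) = 3 × 0.60108^2 × 0.39892^1 = 0.432386
P(M+4) = 3 × 0.60108^1 × 0.39892^2 = 0.286963
P(M+6) = 0.39892^3 = 0.063483
The M+2 peak is largest (0.432386); scaling to 100 gives 50.23 : 100.00 : 66.37 : 14.68.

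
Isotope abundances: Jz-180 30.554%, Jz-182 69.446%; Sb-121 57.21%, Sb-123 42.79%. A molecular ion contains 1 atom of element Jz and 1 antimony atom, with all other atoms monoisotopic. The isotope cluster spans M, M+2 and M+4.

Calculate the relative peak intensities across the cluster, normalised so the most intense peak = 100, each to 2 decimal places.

33.10 : 100.00 : 56.28

Element Jz pattern (n=1): 0.30554 : 0.69446
Antimony pattern (n=1): 0.5721 : 0.4279
Convolve the two distributions (both contribute in 2-u steps):
  M: 0.30554×0.5721 = 0.174799
  M+2: 0.30554×0.4279 + 0.69446×0.5721 = 0.528041
  M+4: 0.69446×0.4279 = 0.297159
Scale to base peak (0.528041) = 100: 33.10 : 100.00 : 56.28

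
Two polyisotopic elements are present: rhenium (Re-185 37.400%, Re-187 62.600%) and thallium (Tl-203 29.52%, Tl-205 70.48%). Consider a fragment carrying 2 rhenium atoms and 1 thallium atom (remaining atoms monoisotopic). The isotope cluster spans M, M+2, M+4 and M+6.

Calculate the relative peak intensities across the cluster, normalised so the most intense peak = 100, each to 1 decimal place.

9.3 : 53.1 : 100.0 : 62.0

Rhenium pattern (n=2): 0.139876 : 0.468248 : 0.391876
Thallium pattern (n=1): 0.2952 : 0.7048
Convolve the two distributions (both contribute in 2-u steps):
  M: 0.139876×0.2952 = 0.041291
  M+2: 0.139876×0.7048 + 0.468248×0.2952 = 0.236811
  M+4: 0.468248×0.7048 + 0.391876×0.2952 = 0.445703
  M+6: 0.391876×0.7048 = 0.276194
Scale to base peak (0.445703) = 100: 9.3 : 53.1 : 100.0 : 62.0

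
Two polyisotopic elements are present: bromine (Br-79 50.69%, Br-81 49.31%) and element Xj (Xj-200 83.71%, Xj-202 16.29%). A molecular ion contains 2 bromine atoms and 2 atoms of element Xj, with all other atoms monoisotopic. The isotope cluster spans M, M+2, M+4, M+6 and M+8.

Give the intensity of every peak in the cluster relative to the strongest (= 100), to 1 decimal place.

Bromine pattern (n=2): 0.25694761 : 0.49990478 : 0.24314761
Element Xj pattern (n=2): 0.70073641 : 0.27272718 : 0.02653641
Convolve the two distributions (both contribute in 2-u steps):
  M: 0.25694761×0.70073641 = 0.180053
  M+2: 0.25694761×0.27272718 + 0.49990478×0.70073641 = 0.420378
  M+4: 0.25694761×0.02653641 + 0.49990478×0.27272718 + 0.24314761×0.70073641 = 0.313538
  M+6: 0.49990478×0.02653641 + 0.24314761×0.27272718 = 0.079579
  M+8: 0.24314761×0.02653641 = 0.006452
Scale to base peak (0.420378) = 100: 42.8 : 100.0 : 74.6 : 18.9 : 1.5

42.8 : 100.0 : 74.6 : 18.9 : 1.5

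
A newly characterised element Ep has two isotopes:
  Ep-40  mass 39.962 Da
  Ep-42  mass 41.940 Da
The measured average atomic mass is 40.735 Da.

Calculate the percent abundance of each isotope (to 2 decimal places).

Ep-40: 60.92%, Ep-42: 39.08%

With x = fraction of Ep-40 (so Ep-42 is 1 − x):
39.962·x + 41.940·(1 − x) = 40.735
(39.962 − 41.940)·x = 40.735 − 41.940
x = -1.205 / -1.978 = 0.60920 → 60.92% Ep-40, 39.08% Ep-42.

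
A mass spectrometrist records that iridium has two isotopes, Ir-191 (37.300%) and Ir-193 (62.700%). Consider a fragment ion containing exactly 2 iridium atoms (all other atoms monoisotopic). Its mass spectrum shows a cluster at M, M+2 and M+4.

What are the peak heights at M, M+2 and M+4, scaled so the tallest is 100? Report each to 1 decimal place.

Each Ir atom is independently Ir-191 (p = 0.37300) or Ir-193 (q = 0.62700); the cluster is the binomial expansion (p + q)^2.
P(M) = 0.37300^2 = 0.139129
P(M+2) = 2 × 0.37300^1 × 0.62700^1 = 0.467742
P(M+4) = 0.62700^2 = 0.393129
The M+2 peak is largest (0.467742); scaling to 100 gives 29.7 : 100.0 : 84.0.

29.7 : 100.0 : 84.0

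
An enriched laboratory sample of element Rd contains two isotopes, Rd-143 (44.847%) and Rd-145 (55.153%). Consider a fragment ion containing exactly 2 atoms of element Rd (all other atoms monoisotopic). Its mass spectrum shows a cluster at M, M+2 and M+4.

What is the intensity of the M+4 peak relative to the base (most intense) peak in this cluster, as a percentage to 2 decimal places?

Binomial terms of (0.44847 + 0.55153)^2: M 0.2011, M+2 0.4947, M+4 0.3042 → M+2 is the base peak.
P(M+2) = C(2,1) × 0.44847^1 × 0.55153^1 = 2 × 0.44847 × 0.55153 = 0.494689 (base)
P(M+4) = C(2,2) × 0.44847^0 × 0.55153^2 = 1 × 1.0000 × 0.30418534 = 0.304185
Relative intensity = 0.304185 / 0.494689 × 100 = 61.49

61.49%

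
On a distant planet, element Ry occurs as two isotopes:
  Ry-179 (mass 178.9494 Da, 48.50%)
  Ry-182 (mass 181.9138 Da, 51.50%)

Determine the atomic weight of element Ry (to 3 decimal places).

180.476 Da

Ar = Σ fᵢ·mᵢ = 0.4850 × 178.9494 + 0.5150 × 181.9138
= 86.79046 + 93.68561 = 180.47607 Da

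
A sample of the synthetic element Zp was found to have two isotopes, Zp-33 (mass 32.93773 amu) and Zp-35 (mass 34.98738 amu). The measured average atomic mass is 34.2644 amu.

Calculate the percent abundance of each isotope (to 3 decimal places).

Zp-33: 35.273%, Zp-35: 64.727%

With x = fraction of Zp-33 (so Zp-35 is 1 − x):
32.93773·x + 34.98738·(1 − x) = 34.2644
(32.93773 − 34.98738)·x = 34.2644 − 34.98738
x = -0.72298 / -2.04965 = 0.35273 → 35.273% Zp-33, 64.727% Zp-35.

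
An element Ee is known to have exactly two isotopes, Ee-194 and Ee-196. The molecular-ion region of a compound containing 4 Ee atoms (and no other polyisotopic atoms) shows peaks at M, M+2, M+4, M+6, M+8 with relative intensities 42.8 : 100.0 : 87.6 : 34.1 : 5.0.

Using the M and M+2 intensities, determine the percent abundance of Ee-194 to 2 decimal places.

If p is the fraction of Ee that is Ee-194, then I(M+2)/I(M) = [C(4,1)·p^3·(1−p)] / p^4 = 4·(1−p)/p = 100.0/42.8 = 2.3364
(1−p)/p = 2.3364/4 = 0.5841  ⇒  p = 1/(1 + 0.5841) = 0.6313
Ee-194: 63.13%, Ee-196: 36.87%.

63.13%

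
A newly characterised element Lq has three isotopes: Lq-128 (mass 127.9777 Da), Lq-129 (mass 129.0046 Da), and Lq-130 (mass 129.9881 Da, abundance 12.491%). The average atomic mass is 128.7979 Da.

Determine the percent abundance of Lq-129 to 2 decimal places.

55.42%

Let x and y be the fractions of Lq-128 and Lq-129. Then x + y = 1 − 0.12491 = 0.87509 and 127.9777x + 129.0046y = 128.7979 − 0.12491×129.9881 = 112.561086429.
Substituting: 127.9777x + 129.0046(0.87509 − x) = 112.561086429
(127.9777 − 129.0046)x = -0.329548985  ⇒  x = 0.32092, y = 0.55417
Lq-128: 32.09%, Lq-129: 55.42%.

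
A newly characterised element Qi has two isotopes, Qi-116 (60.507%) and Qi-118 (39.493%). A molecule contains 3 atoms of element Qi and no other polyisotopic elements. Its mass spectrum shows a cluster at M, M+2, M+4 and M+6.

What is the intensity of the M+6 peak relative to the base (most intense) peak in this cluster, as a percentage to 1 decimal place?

14.2%

Binomial terms of (0.60507 + 0.39493)^3: M 0.2215, M+2 0.4338, M+4 0.2831, M+6 0.0616 → M+2 is the base peak.
P(M+2) = C(3,1) × 0.60507^2 × 0.39493^1 = 3 × 0.3661097 × 0.39493 = 0.433763 (base)
P(M+6) = C(3,3) × 0.60507^0 × 0.39493^3 = 1 × 1.0000 × 0.06159712 = 0.061597
Relative intensity = 0.061597 / 0.433763 × 100 = 14.2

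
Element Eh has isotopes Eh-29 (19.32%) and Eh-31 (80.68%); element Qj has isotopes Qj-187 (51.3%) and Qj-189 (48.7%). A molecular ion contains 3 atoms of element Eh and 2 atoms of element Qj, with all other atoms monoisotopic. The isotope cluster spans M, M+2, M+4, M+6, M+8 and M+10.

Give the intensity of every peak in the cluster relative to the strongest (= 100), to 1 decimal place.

Element Eh pattern (n=3): 0.00721143 : 0.09034443 : 0.37727685 : 0.52516729
Element Qj pattern (n=2): 0.263169 : 0.499662 : 0.237169
Convolve the two distributions (both contribute in 2-u steps):
  M: 0.00721143×0.263169 = 0.001898
  M+2: 0.00721143×0.499662 + 0.09034443×0.263169 = 0.027379
  M+4: 0.00721143×0.237169 + 0.09034443×0.499662 + 0.37727685×0.263169 = 0.146140
  M+6: 0.09034443×0.237169 + 0.37727685×0.499662 + 0.52516729×0.263169 = 0.348146
  M+8: 0.37727685×0.237169 + 0.52516729×0.499662 = 0.351885
  M+10: 0.52516729×0.237169 = 0.124553
Scale to base peak (0.351885) = 100: 0.5 : 7.8 : 41.5 : 98.9 : 100.0 : 35.4

0.5 : 7.8 : 41.5 : 98.9 : 100.0 : 35.4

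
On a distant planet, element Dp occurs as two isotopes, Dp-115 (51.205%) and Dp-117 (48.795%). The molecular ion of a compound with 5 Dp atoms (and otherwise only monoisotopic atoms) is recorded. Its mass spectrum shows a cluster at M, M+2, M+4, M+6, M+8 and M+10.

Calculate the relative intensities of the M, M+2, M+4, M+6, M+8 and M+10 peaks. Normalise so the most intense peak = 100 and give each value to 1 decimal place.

11.0 : 52.5 : 100.0 : 95.3 : 45.4 : 8.7

The 5 Dp atoms are independent, so intensities follow the terms of (0.51205 + 0.48795)^5.
P(M) = 0.51205^5 = 0.035202
P(M+2) = 5 × 0.51205^4 × 0.48795^1 = 0.167724
P(M+4) = 10 × 0.51205^3 × 0.48795^2 = 0.319660
P(M+6) = 10 × 0.51205^2 × 0.48795^3 = 0.304615
P(M+8) = 5 × 0.51205^1 × 0.48795^4 = 0.145139
P(M+10) = 0.48795^5 = 0.027662
The M+4 peak is largest (0.319660); scaling to 100 gives 11.0 : 52.5 : 100.0 : 95.3 : 45.4 : 8.7.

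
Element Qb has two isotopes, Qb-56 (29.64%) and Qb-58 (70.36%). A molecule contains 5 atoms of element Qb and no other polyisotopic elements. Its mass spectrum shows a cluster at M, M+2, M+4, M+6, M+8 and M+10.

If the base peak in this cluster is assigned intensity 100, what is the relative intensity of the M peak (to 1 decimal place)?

(0.2964 + 0.7036)^5 gives M 0.0023, M+2 0.0272, M+4 0.1289, M+6 0.3060, M+8 0.3632, M+10 0.1724; the largest is M+8.
P(M+8) = C(5,4) × 0.2964^1 × 0.7036^4 = 5 × 0.2964 × 0.24507743 = 0.363205 (base)
P(M) = C(5,0) × 0.2964^5 × 0.7036^0 = 1 × 0.00228766 × 1.0000 = 0.002288
Relative intensity = 0.002288 / 0.363205 × 100 = 0.6

0.6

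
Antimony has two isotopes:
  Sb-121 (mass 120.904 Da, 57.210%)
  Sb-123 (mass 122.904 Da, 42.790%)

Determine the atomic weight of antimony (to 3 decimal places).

Weight each isotope mass by its fractional abundance: 0.57210 × 120.904 + 0.42790 × 122.904
= 69.1692 + 52.5906 = 121.7598 Da

121.760 Da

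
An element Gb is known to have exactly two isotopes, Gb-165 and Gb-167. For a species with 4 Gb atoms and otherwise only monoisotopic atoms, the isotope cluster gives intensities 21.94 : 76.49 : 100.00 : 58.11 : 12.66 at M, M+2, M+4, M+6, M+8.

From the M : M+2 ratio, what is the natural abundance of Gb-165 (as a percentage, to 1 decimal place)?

53.4%

If p is the fraction of Gb that is Gb-165, then I(M+2)/I(M) = [C(4,1)·p^3·(1−p)] / p^4 = 4·(1−p)/p = 76.49/21.94 = 3.4863
(1−p)/p = 3.4863/4 = 0.8716  ⇒  p = 1/(1 + 0.8716) = 0.5343
Gb-165: 53.4%, Gb-167: 46.6%.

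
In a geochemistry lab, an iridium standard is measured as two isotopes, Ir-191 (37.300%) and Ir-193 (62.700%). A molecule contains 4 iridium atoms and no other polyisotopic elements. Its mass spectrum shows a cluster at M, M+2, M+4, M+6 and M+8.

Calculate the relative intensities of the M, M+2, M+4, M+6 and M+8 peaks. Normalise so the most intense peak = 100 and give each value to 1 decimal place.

5.3 : 35.4 : 89.2 : 100.0 : 42.0

The 4 Ir atoms are independent, so intensities follow the terms of (0.37300 + 0.62700)^4.
P(M) = 0.37300^4 = 0.019357
P(M+2) = 4 × 0.37300^3 × 0.62700^1 = 0.130153
P(M+4) = 6 × 0.37300^2 × 0.62700^2 = 0.328174
P(M+6) = 4 × 0.37300^1 × 0.62700^3 = 0.367766
P(M+8) = 0.62700^4 = 0.154550
The M+6 peak is largest (0.367766); scaling to 100 gives 5.3 : 35.4 : 89.2 : 100.0 : 42.0.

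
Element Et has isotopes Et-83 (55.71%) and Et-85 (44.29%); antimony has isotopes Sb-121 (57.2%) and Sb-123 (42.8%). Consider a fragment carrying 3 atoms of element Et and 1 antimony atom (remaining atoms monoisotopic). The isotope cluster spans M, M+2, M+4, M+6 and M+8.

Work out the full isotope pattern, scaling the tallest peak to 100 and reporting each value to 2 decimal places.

27.17 : 85.13 : 100.00 : 52.20 : 10.21

Element Et pattern (n=3): 0.17290178 : 0.41237588 : 0.32784289 : 0.08687945
Antimony pattern (n=1): 0.5720 : 0.4280
Convolve the two distributions (both contribute in 2-u steps):
  M: 0.17290178×0.5720 = 0.098900
  M+2: 0.17290178×0.4280 + 0.41237588×0.5720 = 0.309881
  M+4: 0.41237588×0.4280 + 0.32784289×0.5720 = 0.364023
  M+6: 0.32784289×0.4280 + 0.08687945×0.5720 = 0.190012
  M+8: 0.08687945×0.4280 = 0.037184
Scale to base peak (0.364023) = 100: 27.17 : 85.13 : 100.00 : 52.20 : 10.21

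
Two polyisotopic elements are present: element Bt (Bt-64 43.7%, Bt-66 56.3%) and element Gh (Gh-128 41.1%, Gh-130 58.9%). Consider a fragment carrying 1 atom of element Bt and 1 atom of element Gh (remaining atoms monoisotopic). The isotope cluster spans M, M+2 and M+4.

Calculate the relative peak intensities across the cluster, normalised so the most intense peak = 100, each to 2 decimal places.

Element Bt pattern (n=1): 0.4370 : 0.5630
Element Gh pattern (n=1): 0.4110 : 0.5890
Convolve the two distributions (both contribute in 2-u steps):
  M: 0.4370×0.4110 = 0.179607
  M+2: 0.4370×0.5890 + 0.5630×0.4110 = 0.488786
  M+4: 0.5630×0.5890 = 0.331607
Scale to base peak (0.488786) = 100: 36.75 : 100.00 : 67.84

36.75 : 100.00 : 67.84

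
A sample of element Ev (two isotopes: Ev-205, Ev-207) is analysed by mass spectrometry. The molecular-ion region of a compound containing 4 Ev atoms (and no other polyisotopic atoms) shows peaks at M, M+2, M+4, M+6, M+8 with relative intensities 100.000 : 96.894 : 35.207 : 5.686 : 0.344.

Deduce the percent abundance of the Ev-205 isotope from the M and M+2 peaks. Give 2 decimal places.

Let p = fractional abundance of Ev-205. I(M+2)/I(M) = [C(4,1)·p^3·(1−p)] / p^4 = 4·(1−p)/p = 96.894/100.000 = 0.9689
(1−p)/p = 0.9689/4 = 0.2422  ⇒  p = 1/(1 + 0.2422) = 0.8050
Ev-205: 80.50%, Ev-207: 19.50%.

80.50%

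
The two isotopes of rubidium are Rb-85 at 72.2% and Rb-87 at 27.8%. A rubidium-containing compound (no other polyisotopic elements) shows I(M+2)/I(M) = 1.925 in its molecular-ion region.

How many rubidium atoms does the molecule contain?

5

For n independent Rb atoms, I(M+2)/I(M) = n · (abundance Rb-87) / (abundance Rb-85) = n · 0.278/0.722.
n = 1.925 × 0.722/0.278 = 5.00 ≈ 5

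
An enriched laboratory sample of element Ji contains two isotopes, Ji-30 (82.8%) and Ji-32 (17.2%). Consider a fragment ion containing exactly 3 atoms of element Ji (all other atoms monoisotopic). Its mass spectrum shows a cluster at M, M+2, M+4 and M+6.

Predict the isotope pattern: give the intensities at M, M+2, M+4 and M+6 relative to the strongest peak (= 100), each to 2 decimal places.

100.00 : 62.32 : 12.95 : 0.90

Expanding (0.828 + 0.172)^3:
P(M) = 0.828^3 = 0.567664
P(M+2) = 3 × 0.828^2 × 0.172^1 = 0.353761
P(M+4) = 3 × 0.828^1 × 0.172^2 = 0.073487
P(M+6) = 0.172^3 = 0.005088
The M peak is largest (0.567664); scaling to 100 gives 100.00 : 62.32 : 12.95 : 0.90.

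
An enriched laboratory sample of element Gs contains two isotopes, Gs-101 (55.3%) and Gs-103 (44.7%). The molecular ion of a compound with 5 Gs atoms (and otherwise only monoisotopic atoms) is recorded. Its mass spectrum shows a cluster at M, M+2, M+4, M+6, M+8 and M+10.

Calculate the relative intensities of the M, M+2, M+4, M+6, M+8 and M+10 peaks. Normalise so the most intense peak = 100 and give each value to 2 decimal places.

15.31 : 61.86 : 100.00 : 80.83 : 32.67 : 5.28

Each Gs atom is independently Gs-101 (p = 0.553) or Gs-103 (q = 0.447); the cluster is the binomial expansion (p + q)^5.
P(M) = 0.553^5 = 0.051716
P(M+2) = 5 × 0.553^4 × 0.447^1 = 0.209015
P(M+4) = 10 × 0.553^3 × 0.447^2 = 0.337902
P(M+6) = 10 × 0.553^2 × 0.447^3 = 0.273132
P(M+8) = 5 × 0.553^1 × 0.447^4 = 0.110389
P(M+10) = 0.447^5 = 0.017846
The M+4 peak is largest (0.337902); scaling to 100 gives 15.31 : 61.86 : 100.00 : 80.83 : 32.67 : 5.28.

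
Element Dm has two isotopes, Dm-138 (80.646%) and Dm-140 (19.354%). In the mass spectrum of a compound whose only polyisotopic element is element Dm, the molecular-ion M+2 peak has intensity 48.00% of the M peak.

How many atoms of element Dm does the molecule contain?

2

The M+2/M ratio from n Dm atoms is n · q/p = n · 0.19354/0.80646.
n = 0.4800 × 0.80646/0.19354 = 2.00 ≈ 2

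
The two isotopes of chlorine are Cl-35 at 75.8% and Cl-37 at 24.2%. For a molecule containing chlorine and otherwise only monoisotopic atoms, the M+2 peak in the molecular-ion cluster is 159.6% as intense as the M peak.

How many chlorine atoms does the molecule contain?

With n Cl atoms, P(M+2)/P(M) = C(n,1)·p^(n−1)q / p^n = n·q/p = n · 0.242/0.758.
n = 1.596 × 0.758/0.242 = 5.00 ≈ 5

5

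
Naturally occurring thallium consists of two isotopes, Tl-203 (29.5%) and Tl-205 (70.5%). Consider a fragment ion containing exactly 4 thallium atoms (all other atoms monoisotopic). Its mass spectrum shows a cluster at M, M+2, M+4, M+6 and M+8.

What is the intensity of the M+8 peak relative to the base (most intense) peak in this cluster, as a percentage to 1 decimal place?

59.7%

(0.295 + 0.705)^4 gives M 0.0076, M+2 0.0724, M+4 0.2595, M+6 0.4135, M+8 0.2470; the largest is M+6.
P(M+6) = C(4,3) × 0.295^1 × 0.705^3 = 4 × 0.2950 × 0.35040263 = 0.413475 (base)
P(M+8) = C(4,4) × 0.295^0 × 0.705^4 = 1 × 1.0000 × 0.24703385 = 0.247034
Relative intensity = 0.247034 / 0.413475 × 100 = 59.7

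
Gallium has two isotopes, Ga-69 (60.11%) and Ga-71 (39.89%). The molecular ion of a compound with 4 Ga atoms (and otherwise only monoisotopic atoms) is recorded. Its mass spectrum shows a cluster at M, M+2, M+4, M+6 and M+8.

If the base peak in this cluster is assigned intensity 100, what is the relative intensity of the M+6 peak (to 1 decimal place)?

44.0

Binomial terms of (0.6011 + 0.3989)^4: M 0.1306, M+2 0.3465, M+4 0.3450, M+6 0.1526, M+8 0.0253 → M+2 is the base peak.
P(M+2) = C(4,1) × 0.6011^3 × 0.3989^1 = 4 × 0.21719018 × 0.3989 = 0.346549 (base)
P(M+6) = C(4,3) × 0.6011^1 × 0.3989^3 = 4 × 0.6011 × 0.06347345 = 0.152616
Relative intensity = 0.152616 / 0.346549 × 100 = 44.0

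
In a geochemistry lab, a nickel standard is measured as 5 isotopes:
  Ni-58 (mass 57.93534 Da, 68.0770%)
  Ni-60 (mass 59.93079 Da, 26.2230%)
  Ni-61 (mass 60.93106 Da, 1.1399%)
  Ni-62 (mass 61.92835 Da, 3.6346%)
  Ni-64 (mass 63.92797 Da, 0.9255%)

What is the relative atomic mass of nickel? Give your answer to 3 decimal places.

Weight each isotope mass by its fractional abundance: 0.680770 × 57.93534 + 0.262230 × 59.93079 + 0.011399 × 60.93106 + 0.036346 × 61.92835 + 0.009255 × 63.92797
= 39.440641 + 15.715651 + 0.694553 + 2.250848 + 0.591653 = 58.693346 Da

58.693 Da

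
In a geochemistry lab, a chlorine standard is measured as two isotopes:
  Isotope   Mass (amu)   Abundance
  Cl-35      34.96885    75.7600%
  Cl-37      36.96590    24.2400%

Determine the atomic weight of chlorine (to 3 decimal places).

Weight each isotope mass by its fractional abundance: 0.757600 × 34.96885 + 0.242400 × 36.96590
= 26.492401 + 8.960534 = 35.452935 amu

35.453 amu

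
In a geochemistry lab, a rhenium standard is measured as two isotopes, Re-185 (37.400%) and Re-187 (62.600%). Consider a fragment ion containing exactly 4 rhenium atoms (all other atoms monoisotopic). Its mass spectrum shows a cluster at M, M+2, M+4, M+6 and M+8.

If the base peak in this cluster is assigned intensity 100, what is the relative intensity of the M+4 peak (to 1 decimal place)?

(0.37400 + 0.62600)^4 gives M 0.0196, M+2 0.1310, M+4 0.3289, M+6 0.3670, M+8 0.1536; the largest is M+6.
P(M+6) = C(4,3) × 0.37400^1 × 0.62600^3 = 4 × 0.3740 × 0.24531438 = 0.366990 (base)
P(M+4) = C(4,2) × 0.37400^2 × 0.62600^2 = 6 × 0.139876 × 0.391876 = 0.328884
Relative intensity = 0.328884 / 0.366990 × 100 = 89.6

89.6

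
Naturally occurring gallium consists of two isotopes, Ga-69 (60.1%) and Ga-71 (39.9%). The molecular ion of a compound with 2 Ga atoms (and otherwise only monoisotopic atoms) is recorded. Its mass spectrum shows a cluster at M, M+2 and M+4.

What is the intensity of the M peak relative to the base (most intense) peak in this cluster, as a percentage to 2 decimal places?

75.31%

Term probabilities: M 0.3612, M+2 0.4796, M+4 0.1592. Base peak = M+2.
P(M+2) = C(2,1) × 0.601^1 × 0.399^1 = 2 × 0.6010 × 0.3990 = 0.479598 (base)
P(M) = C(2,0) × 0.601^2 × 0.399^0 = 1 × 0.361201 × 1.0000 = 0.361201
Relative intensity = 0.361201 / 0.479598 × 100 = 75.31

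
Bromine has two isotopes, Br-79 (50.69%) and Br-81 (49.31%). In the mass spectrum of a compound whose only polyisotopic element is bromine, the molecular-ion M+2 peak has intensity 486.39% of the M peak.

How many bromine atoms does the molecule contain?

The M+2/M ratio from n Br atoms is n · q/p = n · 0.4931/0.5069.
n = 4.8639 × 0.5069/0.4931 = 5.00 ≈ 5

5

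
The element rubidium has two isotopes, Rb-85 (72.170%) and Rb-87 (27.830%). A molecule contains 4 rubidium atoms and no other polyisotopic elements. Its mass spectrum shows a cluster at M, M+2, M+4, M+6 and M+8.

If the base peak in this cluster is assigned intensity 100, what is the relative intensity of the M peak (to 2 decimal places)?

64.83

(0.72170 + 0.27830)^4 gives M 0.2713, M+2 0.4184, M+4 0.2420, M+6 0.0622, M+8 0.0060; the largest is M+2.
P(M+2) = C(4,1) × 0.72170^3 × 0.27830^1 = 4 × 0.37589809 × 0.2783 = 0.418450 (base)
P(M) = C(4,0) × 0.72170^4 × 0.27830^0 = 1 × 0.27128565 × 1.0000 = 0.271286
Relative intensity = 0.271286 / 0.418450 × 100 = 64.83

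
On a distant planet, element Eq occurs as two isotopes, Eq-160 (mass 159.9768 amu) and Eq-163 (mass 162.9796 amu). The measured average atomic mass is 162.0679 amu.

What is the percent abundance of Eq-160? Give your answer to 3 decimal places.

Let x be the fractional abundance of Eq-160; then Eq-163 has abundance 1 − x.
159.9768·x + 162.9796·(1 − x) = 162.0679
(159.9768 − 162.9796)·x = 162.0679 − 162.9796
x = -0.9117 / -3.0028 = 0.30362 → 30.362% Eq-160, 69.638% Eq-163.

30.362%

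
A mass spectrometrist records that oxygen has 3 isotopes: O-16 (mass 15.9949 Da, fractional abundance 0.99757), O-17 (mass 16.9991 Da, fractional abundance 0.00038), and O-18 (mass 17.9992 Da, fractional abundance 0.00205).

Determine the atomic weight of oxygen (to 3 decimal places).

Average mass = Σ (abundance × isotope mass) = 0.99757 × 15.9949 + 0.00038 × 16.9991 + 0.00205 × 17.9992
= 15.95603 + 0.00646 + 0.03690 = 15.99939 Da

15.999 Da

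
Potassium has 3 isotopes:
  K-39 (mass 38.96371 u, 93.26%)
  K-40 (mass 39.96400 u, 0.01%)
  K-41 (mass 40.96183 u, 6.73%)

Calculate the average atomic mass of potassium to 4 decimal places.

39.0983 u

Average mass = Σ (abundance × isotope mass) = 0.9326 × 38.96371 + 0.0001 × 39.96400 + 0.0673 × 40.96183
= 36.337556 + 0.003996 + 2.756731 = 39.098283 u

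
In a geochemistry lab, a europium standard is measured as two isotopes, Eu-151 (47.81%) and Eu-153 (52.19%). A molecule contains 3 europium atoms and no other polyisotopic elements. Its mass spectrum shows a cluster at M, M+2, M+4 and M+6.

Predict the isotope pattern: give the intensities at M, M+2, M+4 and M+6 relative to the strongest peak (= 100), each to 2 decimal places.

27.97 : 91.61 : 100.00 : 36.39

The 3 Eu atoms are independent, so intensities follow the terms of (0.4781 + 0.5219)^3.
P(M) = 0.4781^3 = 0.109284
P(M+2) = 3 × 0.4781^2 × 0.5219^1 = 0.357887
P(M+4) = 3 × 0.4781^1 × 0.5219^2 = 0.390674
P(M+6) = 0.5219^3 = 0.142155
The M+4 peak is largest (0.390674); scaling to 100 gives 27.97 : 91.61 : 100.00 : 36.39.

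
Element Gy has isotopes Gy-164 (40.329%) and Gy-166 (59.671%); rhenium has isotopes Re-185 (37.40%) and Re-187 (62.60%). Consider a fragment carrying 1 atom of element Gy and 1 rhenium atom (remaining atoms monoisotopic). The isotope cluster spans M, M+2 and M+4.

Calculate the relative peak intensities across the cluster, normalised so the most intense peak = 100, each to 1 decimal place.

Element Gy pattern (n=1): 0.40329 : 0.59671
Rhenium pattern (n=1): 0.3740 : 0.6260
Convolve the two distributions (both contribute in 2-u steps):
  M: 0.40329×0.3740 = 0.150830
  M+2: 0.40329×0.6260 + 0.59671×0.3740 = 0.475629
  M+4: 0.59671×0.6260 = 0.373540
Scale to base peak (0.475629) = 100: 31.7 : 100.0 : 78.5

31.7 : 100.0 : 78.5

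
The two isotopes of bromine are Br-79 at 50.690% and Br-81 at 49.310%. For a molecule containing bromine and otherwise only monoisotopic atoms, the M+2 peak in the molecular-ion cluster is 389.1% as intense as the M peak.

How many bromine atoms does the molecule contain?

4

For n independent Br atoms, I(M+2)/I(M) = n · (abundance Br-81) / (abundance Br-79) = n · 0.49310/0.50690.
n = 3.891 × 0.50690/0.49310 = 4.00 ≈ 4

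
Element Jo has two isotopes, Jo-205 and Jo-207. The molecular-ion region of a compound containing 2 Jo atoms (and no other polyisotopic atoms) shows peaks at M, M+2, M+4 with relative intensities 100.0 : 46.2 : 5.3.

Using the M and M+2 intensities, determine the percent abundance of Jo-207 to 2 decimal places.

Let p = fractional abundance of Jo-205. I(M+2)/I(M) = [C(2,1)·p^1·(1−p)] / p^2 = 2·(1−p)/p = 46.2/100.0 = 0.4620
(1−p)/p = 0.4620/2 = 0.2310  ⇒  p = 1/(1 + 0.2310) = 0.8123
Jo-205: 81.23%, Jo-207: 18.77%.

18.77%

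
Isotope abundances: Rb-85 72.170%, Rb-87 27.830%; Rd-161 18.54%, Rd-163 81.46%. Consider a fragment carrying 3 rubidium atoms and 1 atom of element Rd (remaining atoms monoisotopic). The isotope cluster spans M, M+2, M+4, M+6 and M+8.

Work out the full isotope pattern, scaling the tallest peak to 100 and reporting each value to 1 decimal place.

18.0 : 100.0 : 99.6 : 36.3 : 4.5

Rubidium pattern (n=3): 0.37589809 : 0.43485841 : 0.16768892 : 0.02155458
Element Rd pattern (n=1): 0.1854 : 0.8146
Convolve the two distributions (both contribute in 2-u steps):
  M: 0.37589809×0.1854 = 0.069692
  M+2: 0.37589809×0.8146 + 0.43485841×0.1854 = 0.386829
  M+4: 0.43485841×0.8146 + 0.16768892×0.1854 = 0.385325
  M+6: 0.16768892×0.8146 + 0.02155458×0.1854 = 0.140596
  M+8: 0.02155458×0.8146 = 0.017558
Scale to base peak (0.386829) = 100: 18.0 : 100.0 : 99.6 : 36.3 : 4.5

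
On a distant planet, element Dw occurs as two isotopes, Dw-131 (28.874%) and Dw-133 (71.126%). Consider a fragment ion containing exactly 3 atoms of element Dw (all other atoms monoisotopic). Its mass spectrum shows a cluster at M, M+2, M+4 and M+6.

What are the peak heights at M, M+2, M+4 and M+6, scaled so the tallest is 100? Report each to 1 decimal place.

5.5 : 40.6 : 100.0 : 82.1

Each Dw atom is independently Dw-131 (p = 0.28874) or Dw-133 (q = 0.71126); the cluster is the binomial expansion (p + q)^3.
P(M) = 0.28874^3 = 0.024072
P(M+2) = 3 × 0.28874^2 × 0.71126^1 = 0.177895
P(M+4) = 3 × 0.28874^1 × 0.71126^2 = 0.438213
P(M+6) = 0.71126^3 = 0.359820
The M+4 peak is largest (0.438213); scaling to 100 gives 5.5 : 40.6 : 100.0 : 82.1.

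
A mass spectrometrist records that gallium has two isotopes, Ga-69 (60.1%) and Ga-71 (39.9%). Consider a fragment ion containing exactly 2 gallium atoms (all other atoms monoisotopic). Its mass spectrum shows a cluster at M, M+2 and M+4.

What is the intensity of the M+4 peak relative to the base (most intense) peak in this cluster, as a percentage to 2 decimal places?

Binomial terms of (0.601 + 0.399)^2: M 0.3612, M+2 0.4796, M+4 0.1592 → M+2 is the base peak.
P(M+2) = C(2,1) × 0.601^1 × 0.399^1 = 2 × 0.6010 × 0.3990 = 0.479598 (base)
P(M+4) = C(2,2) × 0.601^0 × 0.399^2 = 1 × 1.0000 × 0.159201 = 0.159201
Relative intensity = 0.159201 / 0.479598 × 100 = 33.19

33.19%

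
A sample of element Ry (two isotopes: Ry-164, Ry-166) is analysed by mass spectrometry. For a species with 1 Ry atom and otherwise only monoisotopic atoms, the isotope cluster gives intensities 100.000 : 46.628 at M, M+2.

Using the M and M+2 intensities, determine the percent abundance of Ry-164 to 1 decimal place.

Write p for the Ry-164 fraction. I(M+2)/I(M) = [C(1,1)·p^0·(1−p)] / p^1 = 1·(1−p)/p = 46.628/100.000 = 0.4663
(1−p)/p = 0.4663/1 = 0.4663  ⇒  p = 1/(1 + 0.4663) = 0.6820
Ry-164: 68.2%, Ry-166: 31.8%.

68.2%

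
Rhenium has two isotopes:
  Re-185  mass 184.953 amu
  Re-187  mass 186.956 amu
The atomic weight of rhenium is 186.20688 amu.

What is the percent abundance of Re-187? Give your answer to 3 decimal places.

With x = fraction of Re-185 (so Re-187 is 1 − x):
184.953·x + 186.956·(1 − x) = 186.20688
(184.953 − 186.956)·x = 186.20688 − 186.956
x = -0.74912 / -2.003 = 0.37400 → 37.400% Re-185, 62.600% Re-187.

62.600%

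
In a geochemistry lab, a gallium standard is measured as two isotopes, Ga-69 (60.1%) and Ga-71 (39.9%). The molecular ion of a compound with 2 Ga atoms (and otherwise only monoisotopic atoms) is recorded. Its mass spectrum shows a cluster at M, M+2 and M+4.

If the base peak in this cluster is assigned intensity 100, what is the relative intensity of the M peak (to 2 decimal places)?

Binomial terms of (0.601 + 0.399)^2: M 0.3612, M+2 0.4796, M+4 0.1592 → M+2 is the base peak.
P(M+2) = C(2,1) × 0.601^1 × 0.399^1 = 2 × 0.6010 × 0.3990 = 0.479598 (base)
P(M) = C(2,0) × 0.601^2 × 0.399^0 = 1 × 0.361201 × 1.0000 = 0.361201
Relative intensity = 0.361201 / 0.479598 × 100 = 75.31

75.31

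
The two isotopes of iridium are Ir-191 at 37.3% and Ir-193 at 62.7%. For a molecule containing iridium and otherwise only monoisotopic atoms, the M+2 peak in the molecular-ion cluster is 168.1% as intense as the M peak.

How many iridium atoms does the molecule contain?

1

With n Ir atoms, P(M+2)/P(M) = C(n,1)·p^(n−1)q / p^n = n·q/p = n · 0.627/0.373.
n = 1.681 × 0.373/0.627 = 1.00 ≈ 1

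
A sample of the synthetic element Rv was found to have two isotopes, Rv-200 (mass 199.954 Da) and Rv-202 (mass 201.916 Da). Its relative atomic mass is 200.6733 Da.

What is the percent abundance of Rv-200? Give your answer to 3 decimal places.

Let x be the fractional abundance of Rv-200; then Rv-202 has abundance 1 − x.
199.954·x + 201.916·(1 − x) = 200.6733
(199.954 − 201.916)·x = 200.6733 − 201.916
x = -1.2427 / -1.962 = 0.63338 → 63.338% Rv-200, 36.662% Rv-202.

63.338%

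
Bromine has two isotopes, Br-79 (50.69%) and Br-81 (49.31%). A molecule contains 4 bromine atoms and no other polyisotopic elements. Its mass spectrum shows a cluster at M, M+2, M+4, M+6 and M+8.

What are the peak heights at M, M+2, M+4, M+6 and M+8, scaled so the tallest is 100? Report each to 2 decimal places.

The 4 Br atoms are independent, so intensities follow the terms of (0.5069 + 0.4931)^4.
P(M) = 0.5069^4 = 0.066022
P(M+2) = 4 × 0.5069^3 × 0.4931^1 = 0.256899
P(M+4) = 6 × 0.5069^2 × 0.4931^2 = 0.374857
P(M+6) = 4 × 0.5069^1 × 0.4931^3 = 0.243101
P(M+8) = 0.4931^4 = 0.059121
The M+4 peak is largest (0.374857); scaling to 100 gives 17.61 : 68.53 : 100.00 : 64.85 : 15.77.

17.61 : 68.53 : 100.00 : 64.85 : 15.77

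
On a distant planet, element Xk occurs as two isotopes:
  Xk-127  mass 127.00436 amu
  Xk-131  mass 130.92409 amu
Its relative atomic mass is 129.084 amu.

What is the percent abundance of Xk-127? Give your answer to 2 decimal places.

Let x be the fractional abundance of Xk-127; then Xk-131 has abundance 1 − x.
127.00436·x + 130.92409·(1 − x) = 129.084
(127.00436 − 130.92409)·x = 129.084 − 130.92409
x = -1.84009 / -3.91973 = 0.46944 → 46.94% Xk-127, 53.06% Xk-131.

46.94%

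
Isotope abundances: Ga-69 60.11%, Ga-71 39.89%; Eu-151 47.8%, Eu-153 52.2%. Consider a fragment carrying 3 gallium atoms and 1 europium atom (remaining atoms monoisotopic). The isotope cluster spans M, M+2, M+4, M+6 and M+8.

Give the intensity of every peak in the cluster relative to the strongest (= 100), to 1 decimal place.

Gallium pattern (n=3): 0.21719018 : 0.43239309 : 0.28694328 : 0.06347345
Europium pattern (n=1): 0.4780 : 0.5220
Convolve the two distributions (both contribute in 2-u steps):
  M: 0.21719018×0.4780 = 0.103817
  M+2: 0.21719018×0.5220 + 0.43239309×0.4780 = 0.320057
  M+4: 0.43239309×0.5220 + 0.28694328×0.4780 = 0.362868
  M+6: 0.28694328×0.5220 + 0.06347345×0.4780 = 0.180125
  M+8: 0.06347345×0.5220 = 0.033133
Scale to base peak (0.362868) = 100: 28.6 : 88.2 : 100.0 : 49.6 : 9.1

28.6 : 88.2 : 100.0 : 49.6 : 9.1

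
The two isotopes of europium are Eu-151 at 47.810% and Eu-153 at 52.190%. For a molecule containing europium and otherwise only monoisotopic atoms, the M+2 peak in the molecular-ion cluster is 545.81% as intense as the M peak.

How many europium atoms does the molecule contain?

For n independent Eu atoms, I(M+2)/I(M) = n · (abundance Eu-153) / (abundance Eu-151) = n · 0.52190/0.47810.
n = 5.4581 × 0.47810/0.52190 = 5.00 ≈ 5

5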